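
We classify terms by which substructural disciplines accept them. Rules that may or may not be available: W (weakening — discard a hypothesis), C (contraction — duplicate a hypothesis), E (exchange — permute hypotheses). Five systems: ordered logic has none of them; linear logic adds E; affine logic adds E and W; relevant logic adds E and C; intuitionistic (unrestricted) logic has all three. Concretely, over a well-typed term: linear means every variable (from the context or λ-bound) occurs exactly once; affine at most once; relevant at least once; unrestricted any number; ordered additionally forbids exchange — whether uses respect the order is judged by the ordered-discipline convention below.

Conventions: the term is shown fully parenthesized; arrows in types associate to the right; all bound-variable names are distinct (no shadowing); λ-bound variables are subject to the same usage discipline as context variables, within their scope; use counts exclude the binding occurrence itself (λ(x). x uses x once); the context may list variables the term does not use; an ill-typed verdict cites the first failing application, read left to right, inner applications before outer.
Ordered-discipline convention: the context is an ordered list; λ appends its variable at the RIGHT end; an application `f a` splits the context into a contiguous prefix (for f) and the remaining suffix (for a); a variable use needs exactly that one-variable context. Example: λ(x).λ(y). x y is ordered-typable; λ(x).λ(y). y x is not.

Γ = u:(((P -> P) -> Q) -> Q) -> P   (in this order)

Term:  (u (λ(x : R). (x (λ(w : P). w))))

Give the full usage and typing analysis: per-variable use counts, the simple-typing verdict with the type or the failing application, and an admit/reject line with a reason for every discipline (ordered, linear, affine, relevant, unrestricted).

variable uses: u: 1, x (bound): 1, w (bound): 1
order of uses: u, x, w
typing: ill-typed: can't apply a value of type R
ordered ✗ (a type mismatch blocks all five)
linear ✗ (the type mismatch rejects it)
affine ✗ (not simply typable)
relevant ✗ (fails simple typing)
unrestricted ✗ (a type mismatch blocks all five)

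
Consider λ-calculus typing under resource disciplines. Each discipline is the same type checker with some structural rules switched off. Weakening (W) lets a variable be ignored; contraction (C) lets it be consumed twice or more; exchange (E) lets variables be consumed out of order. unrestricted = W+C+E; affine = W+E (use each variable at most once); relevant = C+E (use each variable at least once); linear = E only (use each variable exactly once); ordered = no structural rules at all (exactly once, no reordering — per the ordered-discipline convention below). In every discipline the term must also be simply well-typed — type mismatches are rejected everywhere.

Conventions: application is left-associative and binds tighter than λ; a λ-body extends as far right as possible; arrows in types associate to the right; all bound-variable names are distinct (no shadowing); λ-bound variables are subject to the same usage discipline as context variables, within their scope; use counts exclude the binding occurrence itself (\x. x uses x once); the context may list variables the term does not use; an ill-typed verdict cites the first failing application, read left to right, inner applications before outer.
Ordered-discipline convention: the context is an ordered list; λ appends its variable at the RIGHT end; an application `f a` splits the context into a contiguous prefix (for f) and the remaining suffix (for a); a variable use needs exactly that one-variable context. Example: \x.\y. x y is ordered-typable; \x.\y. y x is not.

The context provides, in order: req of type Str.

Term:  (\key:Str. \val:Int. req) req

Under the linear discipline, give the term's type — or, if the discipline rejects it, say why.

not well-typed under linear — repeated use of req ×2; key, val left unused
variable uses: req=2; key [bound]=0; val [bound]=0
order of uses: req, req
typing: well-typed at Int → Str
summary: ordered ✗ · linear ✗ · affine ✗ · relevant ✗ · unrestricted ✓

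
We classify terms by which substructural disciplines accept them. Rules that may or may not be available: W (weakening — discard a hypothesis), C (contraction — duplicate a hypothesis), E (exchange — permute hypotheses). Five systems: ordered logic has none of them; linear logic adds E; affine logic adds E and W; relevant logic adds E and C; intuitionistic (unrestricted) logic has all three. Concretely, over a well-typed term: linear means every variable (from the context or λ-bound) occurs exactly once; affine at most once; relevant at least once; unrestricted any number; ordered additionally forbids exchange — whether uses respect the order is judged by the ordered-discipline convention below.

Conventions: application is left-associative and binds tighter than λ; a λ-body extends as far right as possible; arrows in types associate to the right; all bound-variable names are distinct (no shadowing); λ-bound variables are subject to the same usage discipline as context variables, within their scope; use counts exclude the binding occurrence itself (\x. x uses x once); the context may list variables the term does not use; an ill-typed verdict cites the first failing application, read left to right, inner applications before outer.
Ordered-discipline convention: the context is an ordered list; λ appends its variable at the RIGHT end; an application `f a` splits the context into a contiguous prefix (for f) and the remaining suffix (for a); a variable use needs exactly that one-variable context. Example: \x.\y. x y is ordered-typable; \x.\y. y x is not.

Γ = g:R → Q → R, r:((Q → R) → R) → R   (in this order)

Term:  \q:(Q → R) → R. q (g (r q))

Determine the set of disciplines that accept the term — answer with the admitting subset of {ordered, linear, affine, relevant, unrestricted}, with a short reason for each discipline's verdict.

admitting disciplines: relevant, unrestricted
variable uses: g: 1; r: 1; q [bound]: 2
use order (left to right): q, g, r, q
typing: well-typed at ((Q → R) → R) → R
ordered: ✗, repeated use of q ×2
linear: ✗, repeated use of q ×2
affine: ✗, repeated use of q ×2
relevant: ✓, g, r, q: all used, weakening unneeded
unrestricted: ✓, simply typable at ((Q → R) → R) → R; W, C, E all held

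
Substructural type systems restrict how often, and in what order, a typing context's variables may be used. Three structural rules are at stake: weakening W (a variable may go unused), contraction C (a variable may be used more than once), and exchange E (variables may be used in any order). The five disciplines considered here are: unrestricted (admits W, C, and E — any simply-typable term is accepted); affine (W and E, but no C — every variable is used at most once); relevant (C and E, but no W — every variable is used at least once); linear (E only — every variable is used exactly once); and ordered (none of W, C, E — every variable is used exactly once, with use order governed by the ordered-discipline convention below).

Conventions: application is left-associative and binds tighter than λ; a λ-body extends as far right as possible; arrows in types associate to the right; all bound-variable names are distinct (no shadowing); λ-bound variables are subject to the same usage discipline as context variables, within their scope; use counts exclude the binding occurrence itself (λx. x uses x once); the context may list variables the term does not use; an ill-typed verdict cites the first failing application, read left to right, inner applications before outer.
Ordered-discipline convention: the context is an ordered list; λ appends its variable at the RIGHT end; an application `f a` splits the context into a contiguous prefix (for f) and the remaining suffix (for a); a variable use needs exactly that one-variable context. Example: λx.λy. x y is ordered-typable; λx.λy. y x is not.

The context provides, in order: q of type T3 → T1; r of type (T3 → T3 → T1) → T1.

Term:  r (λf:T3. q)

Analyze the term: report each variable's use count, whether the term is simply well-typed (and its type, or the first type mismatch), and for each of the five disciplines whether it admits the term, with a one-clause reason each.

use counts: q=1, r=1, f (λ-bound)=0
left-to-right use order: r, q
typing: well-typed at T1
ordered ✗ (f never used (weakening))
linear ✗ (f never used (weakening))
affine ✓ (at most one use each (q, r, f))
relevant ✗ (f never used (weakening))
unrestricted ✓ (well-typed at T1; no restrictions here)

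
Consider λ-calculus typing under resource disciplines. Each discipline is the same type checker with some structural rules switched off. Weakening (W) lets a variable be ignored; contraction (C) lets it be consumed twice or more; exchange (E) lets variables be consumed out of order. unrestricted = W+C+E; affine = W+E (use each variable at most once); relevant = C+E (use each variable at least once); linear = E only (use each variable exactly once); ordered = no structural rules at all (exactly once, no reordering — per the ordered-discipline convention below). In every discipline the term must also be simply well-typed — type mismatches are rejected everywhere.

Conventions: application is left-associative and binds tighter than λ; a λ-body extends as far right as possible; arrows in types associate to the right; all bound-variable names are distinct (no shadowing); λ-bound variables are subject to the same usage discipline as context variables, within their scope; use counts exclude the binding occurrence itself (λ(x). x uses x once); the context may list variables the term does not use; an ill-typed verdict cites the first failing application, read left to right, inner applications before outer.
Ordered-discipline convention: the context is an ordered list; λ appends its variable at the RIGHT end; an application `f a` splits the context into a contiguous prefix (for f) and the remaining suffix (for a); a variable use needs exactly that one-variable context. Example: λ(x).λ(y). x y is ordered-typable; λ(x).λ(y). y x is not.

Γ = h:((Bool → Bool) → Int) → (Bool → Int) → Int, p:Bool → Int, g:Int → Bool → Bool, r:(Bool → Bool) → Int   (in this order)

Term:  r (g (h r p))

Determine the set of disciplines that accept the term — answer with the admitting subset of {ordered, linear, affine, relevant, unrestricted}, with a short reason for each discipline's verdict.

admitted in: relevant, unrestricted
variable uses: h: 1; p: 1; g: 1; r: 2
order of uses: r, g, h, r, p
typing: well-typed — term : Int
ordered ✗ (repeated use of r ×2)
linear ✗ (repeated use of r ×2)
affine ✗ (repeated use of r ×2)
relevant ✓ (every one of h, p, g, r appears)
unrestricted ✓ (well-typed at Int; no restrictions here)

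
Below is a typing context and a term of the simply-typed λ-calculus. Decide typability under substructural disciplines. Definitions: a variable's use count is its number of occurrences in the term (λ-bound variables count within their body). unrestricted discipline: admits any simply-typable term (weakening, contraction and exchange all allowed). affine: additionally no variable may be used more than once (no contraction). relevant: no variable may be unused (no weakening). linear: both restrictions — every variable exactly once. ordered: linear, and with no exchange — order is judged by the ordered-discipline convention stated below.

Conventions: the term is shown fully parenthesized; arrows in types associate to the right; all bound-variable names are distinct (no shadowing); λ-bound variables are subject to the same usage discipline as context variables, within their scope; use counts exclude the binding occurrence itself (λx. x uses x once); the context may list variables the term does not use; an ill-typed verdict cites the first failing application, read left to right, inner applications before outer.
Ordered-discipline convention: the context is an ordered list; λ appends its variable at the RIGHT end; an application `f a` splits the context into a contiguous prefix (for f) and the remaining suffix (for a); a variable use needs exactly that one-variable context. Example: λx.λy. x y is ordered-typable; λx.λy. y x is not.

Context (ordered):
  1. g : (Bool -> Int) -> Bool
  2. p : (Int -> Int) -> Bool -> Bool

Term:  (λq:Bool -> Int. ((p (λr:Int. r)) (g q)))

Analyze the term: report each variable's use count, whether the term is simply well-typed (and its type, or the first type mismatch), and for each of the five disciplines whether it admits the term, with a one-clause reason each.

usage: g: 1, p: 1, q (bound): 1, r (bound): 1
uses in reading order: p, r, g, q
typing: well-typed — term : (Bool -> Int) -> Bool
ordered: ✗, no ordered split (uses run p, r, g, q)
linear: ✓, single use per variable (g, p, q, r)
affine: ✓, no duplicate uses among g, p, q, r
relevant: ✓, none of g, p, q, r goes unused
unrestricted: ✓, well-typed at (Bool -> Int) -> Bool; no restrictions here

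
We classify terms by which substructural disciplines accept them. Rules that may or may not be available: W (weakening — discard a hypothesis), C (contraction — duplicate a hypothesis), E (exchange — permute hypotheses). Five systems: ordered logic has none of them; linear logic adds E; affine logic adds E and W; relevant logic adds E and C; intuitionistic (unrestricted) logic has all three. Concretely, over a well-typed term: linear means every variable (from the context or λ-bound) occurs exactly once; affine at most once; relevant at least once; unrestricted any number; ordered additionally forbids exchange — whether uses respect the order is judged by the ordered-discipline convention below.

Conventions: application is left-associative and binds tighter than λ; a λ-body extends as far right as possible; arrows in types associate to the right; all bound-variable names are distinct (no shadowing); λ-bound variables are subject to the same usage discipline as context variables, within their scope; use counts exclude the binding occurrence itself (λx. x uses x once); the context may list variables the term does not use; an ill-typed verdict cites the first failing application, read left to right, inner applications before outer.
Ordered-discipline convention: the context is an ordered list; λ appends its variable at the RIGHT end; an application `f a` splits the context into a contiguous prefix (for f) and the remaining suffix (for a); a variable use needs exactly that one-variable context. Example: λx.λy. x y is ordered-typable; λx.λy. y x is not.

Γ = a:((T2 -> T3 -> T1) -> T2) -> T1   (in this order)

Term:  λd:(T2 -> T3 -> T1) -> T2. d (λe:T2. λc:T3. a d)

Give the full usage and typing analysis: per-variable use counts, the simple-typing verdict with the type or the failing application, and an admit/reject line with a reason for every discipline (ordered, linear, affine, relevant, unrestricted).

use counts: a: 1, d (bound): 2, e (bound): 0, c (bound): 0
order of uses: d, a, d
typing: well-typed — term : ((T2 -> T3 -> T1) -> T2) -> T2
ordered ✗ (uses contraction: d ×2; unused: e, c — weakening required)
linear ✗ (uses contraction: d ×2; unused: e, c — weakening required)
affine ✗ (uses contraction: d ×2)
relevant ✗ (unused: e, c — weakening required)
unrestricted ✓ (well-typed at ((T2 -> T3 -> T1) -> T2) -> T2; no restrictions here)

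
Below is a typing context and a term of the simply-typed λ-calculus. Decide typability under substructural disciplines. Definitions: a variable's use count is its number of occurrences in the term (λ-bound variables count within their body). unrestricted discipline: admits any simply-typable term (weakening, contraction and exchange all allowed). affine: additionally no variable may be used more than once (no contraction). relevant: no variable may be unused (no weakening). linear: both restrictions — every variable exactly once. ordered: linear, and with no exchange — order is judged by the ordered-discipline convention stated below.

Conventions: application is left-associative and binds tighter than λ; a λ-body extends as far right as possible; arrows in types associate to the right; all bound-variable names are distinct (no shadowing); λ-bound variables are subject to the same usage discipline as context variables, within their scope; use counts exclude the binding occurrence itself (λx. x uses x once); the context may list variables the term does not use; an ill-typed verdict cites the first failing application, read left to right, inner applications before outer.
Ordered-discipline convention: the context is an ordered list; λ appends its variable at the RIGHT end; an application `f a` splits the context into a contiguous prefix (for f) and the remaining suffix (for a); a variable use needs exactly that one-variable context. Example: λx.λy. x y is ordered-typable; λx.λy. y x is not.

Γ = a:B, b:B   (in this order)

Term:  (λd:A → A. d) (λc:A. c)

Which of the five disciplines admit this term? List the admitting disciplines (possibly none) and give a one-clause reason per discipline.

admitted by: affine, unrestricted
variable uses: a ×0; b ×0; d [bound] ×1; c [bound] ×1
left-to-right use order: d, c
typing: well-typed at A → A
ordered: ✗ — needs weakening: a, b unused
linear: ✗ — needs weakening: a, b unused
affine: ✓ — no duplicate uses among a, b, d, c
relevant: ✗ — needs weakening: a, b unused
unrestricted: ✓ — type-checks (A → A) and nothing is barred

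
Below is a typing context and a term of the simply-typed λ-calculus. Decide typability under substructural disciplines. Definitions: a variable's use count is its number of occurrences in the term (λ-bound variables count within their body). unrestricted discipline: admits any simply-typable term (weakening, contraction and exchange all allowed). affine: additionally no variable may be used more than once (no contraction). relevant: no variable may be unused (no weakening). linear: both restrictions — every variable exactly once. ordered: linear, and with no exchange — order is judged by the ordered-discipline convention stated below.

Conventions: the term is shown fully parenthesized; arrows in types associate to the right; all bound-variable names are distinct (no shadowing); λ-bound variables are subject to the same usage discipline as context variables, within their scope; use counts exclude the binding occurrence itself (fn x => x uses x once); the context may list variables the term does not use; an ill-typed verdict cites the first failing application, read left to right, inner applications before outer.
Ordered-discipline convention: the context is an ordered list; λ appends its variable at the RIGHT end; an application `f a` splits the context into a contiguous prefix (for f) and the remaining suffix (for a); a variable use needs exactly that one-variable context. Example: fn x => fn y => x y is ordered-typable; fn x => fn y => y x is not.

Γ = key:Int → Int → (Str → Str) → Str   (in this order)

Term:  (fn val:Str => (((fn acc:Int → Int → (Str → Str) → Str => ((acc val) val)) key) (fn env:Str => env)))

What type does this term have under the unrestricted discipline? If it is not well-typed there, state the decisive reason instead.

not well-typed under unrestricted — a type mismatch blocks all five
counts: key=1; val (bound)=2; acc (bound)=1; env (bound)=1
use order (left to right): acc, val, val, key, env
typing: ill-typed: a function awaiting Int gets Str
summary: ordered ✗; linear ✗; affine ✗; relevant ✗; unrestricted ✗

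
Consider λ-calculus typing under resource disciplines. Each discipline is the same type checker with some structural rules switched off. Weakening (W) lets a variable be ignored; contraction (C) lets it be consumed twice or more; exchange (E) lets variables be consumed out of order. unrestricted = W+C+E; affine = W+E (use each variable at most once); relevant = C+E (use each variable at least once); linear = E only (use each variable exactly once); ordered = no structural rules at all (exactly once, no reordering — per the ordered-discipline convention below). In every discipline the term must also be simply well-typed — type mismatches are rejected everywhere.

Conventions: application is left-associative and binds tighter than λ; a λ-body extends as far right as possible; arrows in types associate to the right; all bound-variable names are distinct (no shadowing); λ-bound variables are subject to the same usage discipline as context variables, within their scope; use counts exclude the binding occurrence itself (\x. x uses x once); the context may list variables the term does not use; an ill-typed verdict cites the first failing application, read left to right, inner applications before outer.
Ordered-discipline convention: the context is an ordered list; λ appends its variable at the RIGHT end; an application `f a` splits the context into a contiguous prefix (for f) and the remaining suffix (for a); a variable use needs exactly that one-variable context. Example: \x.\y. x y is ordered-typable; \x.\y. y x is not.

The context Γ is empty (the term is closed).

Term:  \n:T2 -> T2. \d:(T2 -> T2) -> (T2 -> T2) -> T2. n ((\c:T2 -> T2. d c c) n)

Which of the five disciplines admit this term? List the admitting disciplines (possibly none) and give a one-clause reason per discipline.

admitted in: relevant, unrestricted
use counts: n (λ-bound): 2; d (λ-bound): 1; c (λ-bound): 2
order of uses: n, d, c, c, n
typing: the term checks, with type (T2 -> T2) -> ((T2 -> T2) -> (T2 -> T2) -> T2) -> T2
ordered ✗ (needs contraction — n ×2, c ×2)
linear ✗ (needs contraction — n ×2, c ×2)
affine ✗ (needs contraction — n ×2, c ×2)
relevant ✓ (every one of n, d, c appears)
unrestricted ✓ (type-checks ((T2 -> T2) -> ((T2 -> T2) -> (T2 -> T2) -> T2) -> T2) and nothing is barred)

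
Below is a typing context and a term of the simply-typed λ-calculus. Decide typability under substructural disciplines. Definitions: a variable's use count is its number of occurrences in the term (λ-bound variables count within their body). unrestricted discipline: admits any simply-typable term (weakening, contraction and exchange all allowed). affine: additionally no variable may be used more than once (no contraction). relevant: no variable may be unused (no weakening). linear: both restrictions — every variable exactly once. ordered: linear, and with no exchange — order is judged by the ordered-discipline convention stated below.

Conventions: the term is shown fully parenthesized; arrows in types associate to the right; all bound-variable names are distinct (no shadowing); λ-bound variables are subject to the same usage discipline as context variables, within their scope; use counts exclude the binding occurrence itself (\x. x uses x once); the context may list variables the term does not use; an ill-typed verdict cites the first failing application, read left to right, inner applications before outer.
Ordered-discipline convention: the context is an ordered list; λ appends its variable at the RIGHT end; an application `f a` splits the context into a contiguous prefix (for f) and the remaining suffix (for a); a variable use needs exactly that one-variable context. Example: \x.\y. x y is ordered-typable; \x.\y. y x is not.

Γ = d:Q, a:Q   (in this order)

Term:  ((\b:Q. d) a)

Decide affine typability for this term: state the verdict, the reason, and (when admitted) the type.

yes — no duplicate uses among d, a, b; term : Q
variable uses: d=1; a=1; b (λ-bound)=0
left-to-right use order: d, a
typing: ✓ — Q
summary: ordered ✗, linear ✗, affine ✓, relevant ✗, unrestricted ✓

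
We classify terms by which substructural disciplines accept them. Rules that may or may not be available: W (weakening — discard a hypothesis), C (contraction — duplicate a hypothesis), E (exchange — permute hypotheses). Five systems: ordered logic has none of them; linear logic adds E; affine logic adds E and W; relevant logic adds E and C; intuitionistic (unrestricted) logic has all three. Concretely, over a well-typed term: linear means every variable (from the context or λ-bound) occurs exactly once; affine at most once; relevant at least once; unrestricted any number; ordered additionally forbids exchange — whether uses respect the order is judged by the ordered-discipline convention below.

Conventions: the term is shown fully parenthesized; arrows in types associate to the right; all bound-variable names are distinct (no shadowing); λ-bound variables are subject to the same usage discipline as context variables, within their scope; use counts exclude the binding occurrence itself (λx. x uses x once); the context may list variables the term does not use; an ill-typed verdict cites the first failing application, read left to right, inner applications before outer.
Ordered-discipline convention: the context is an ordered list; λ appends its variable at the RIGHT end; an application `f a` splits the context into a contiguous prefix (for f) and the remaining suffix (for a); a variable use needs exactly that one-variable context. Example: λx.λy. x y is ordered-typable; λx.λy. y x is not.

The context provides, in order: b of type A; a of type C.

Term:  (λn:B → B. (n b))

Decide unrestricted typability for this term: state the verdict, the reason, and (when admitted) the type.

no — fails simple typing
variable uses: b: 1×; a: 0×; n (bound): 1×
order of uses: n, b
typing: ill-typed: an application expects B but receives A
all disciplines: ordered ✗, linear ✗, affine ✗, relevant ✗, unrestricted ✗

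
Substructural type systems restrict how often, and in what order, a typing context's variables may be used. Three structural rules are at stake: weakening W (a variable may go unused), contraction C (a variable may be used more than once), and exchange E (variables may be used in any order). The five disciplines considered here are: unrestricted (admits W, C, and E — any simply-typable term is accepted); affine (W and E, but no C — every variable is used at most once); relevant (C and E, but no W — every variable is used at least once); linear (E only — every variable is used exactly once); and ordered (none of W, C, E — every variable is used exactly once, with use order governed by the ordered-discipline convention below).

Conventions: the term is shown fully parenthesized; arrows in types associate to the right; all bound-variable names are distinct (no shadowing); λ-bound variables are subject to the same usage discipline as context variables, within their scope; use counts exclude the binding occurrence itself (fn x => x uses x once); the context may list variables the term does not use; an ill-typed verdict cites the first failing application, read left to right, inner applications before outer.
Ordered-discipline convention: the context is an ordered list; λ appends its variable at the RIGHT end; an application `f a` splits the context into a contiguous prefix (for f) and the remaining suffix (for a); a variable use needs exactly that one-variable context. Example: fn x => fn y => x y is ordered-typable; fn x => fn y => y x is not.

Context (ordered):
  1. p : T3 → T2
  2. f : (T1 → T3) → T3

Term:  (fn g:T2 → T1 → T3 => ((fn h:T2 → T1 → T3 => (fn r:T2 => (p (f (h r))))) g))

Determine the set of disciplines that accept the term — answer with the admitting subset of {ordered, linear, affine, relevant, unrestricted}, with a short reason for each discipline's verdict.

admitted in: ordered, linear, affine, relevant, unrestricted
use counts: p ×1; f ×1; g (bound) ×1; h (bound) ×1; r (bound) ×1
left-to-right use order: p, f, h, r, g
typing: the term checks, with type (T2 → T1 → T3) → T2 → T2
ordered: ✓ — p, f, g, h, r once each; derivable with no W/C/E
linear: ✓ — p, f, g, h, r: one use apiece
affine: ✓ — p, f, g, h, r: no repeats, contraction unneeded
relevant: ✓ — at least one use each (p, f, g, h, r)
unrestricted: ✓ — simply typable at (T2 → T1 → T3) → T2 → T2; W, C, E all held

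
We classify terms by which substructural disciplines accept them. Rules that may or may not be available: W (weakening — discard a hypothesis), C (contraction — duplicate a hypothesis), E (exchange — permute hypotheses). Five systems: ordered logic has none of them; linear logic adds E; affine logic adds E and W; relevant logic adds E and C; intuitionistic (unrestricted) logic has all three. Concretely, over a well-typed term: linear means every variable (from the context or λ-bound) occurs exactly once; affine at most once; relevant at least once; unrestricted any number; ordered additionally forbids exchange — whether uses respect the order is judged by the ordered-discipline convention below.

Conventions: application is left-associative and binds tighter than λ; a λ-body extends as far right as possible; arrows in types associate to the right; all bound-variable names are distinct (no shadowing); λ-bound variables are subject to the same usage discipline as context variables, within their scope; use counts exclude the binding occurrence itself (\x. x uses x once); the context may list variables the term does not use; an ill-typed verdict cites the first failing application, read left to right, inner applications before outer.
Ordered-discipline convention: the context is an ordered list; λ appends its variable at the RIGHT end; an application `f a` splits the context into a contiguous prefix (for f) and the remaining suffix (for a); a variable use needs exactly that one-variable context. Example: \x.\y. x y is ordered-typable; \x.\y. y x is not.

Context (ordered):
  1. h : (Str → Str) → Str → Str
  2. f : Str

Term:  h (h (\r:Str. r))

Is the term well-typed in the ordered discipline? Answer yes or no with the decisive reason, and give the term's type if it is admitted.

no — h ×2 used more than once (contraction); unused: f — weakening required
usage: h: 2; f: 0; r [bound]: 1
uses in reading order: h, h, r
typing: the term checks, with type Str → Str
per-discipline verdicts: ordered ✗, linear ✗, affine ✗, relevant ✗, unrestricted ✓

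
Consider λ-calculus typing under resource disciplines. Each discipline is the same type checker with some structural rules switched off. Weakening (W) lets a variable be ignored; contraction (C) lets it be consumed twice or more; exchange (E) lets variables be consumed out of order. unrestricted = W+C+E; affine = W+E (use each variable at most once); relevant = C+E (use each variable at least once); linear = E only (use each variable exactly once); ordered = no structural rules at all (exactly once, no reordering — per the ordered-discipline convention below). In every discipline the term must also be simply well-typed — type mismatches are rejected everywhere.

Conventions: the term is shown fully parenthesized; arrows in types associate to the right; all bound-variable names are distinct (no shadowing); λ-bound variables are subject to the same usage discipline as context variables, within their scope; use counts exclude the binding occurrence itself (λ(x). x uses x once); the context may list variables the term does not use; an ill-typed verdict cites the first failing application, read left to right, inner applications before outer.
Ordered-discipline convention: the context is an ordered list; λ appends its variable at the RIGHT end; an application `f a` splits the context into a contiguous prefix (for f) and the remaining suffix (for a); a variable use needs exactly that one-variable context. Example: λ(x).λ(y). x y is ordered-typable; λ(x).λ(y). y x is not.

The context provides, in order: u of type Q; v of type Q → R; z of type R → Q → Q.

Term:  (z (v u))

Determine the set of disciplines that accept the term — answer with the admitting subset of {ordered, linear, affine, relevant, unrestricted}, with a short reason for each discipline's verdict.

accepted by: linear, affine, relevant, unrestricted
usage: u=1; v=1; z=1
left-to-right use order: z, v, u
typing: well-typed at Q → Q
ordered: ✗, no contiguous prefix/suffix split fits z, v, u
linear: ✓, each of u, v, z used exactly once
affine: ✓, no duplicate uses among u, v, z
relevant: ✓, u, v, z: all used, weakening unneeded
unrestricted: ✓, well-typed at Q → Q; no restrictions here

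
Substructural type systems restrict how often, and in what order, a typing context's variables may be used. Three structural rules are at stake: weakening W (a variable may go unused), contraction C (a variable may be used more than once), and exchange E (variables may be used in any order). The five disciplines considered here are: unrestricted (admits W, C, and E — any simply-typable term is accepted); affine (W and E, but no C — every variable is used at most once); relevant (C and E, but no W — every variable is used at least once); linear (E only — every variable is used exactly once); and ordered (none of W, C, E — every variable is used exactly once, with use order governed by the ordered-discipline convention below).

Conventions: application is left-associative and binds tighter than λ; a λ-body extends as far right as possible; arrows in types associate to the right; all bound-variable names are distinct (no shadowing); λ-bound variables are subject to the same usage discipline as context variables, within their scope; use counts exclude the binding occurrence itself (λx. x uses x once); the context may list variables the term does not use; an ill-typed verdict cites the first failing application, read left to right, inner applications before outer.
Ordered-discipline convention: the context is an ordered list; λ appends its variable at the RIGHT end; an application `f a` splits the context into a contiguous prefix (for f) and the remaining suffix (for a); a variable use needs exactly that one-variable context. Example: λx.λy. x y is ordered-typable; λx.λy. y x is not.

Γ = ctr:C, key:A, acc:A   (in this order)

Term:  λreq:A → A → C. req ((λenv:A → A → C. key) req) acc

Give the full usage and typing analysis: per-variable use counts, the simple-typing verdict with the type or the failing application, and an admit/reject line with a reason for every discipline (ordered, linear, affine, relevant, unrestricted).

use counts: ctr: 0; key: 1; acc: 1; req [bound]: 2; env [bound]: 0
left-to-right use order: req, key, req, acc
typing: well-typed — term : (A → A → C) → C
ordered: ✗, req ×2 used more than once (contraction); unused: ctr, env — weakening required
linear: ✗, req ×2 used more than once (contraction); unused: ctr, env — weakening required
affine: ✗, req ×2 used more than once (contraction)
relevant: ✗, unused: ctr, env — weakening required
unrestricted: ✓, well-typed at (A → A → C) → C; no restrictions here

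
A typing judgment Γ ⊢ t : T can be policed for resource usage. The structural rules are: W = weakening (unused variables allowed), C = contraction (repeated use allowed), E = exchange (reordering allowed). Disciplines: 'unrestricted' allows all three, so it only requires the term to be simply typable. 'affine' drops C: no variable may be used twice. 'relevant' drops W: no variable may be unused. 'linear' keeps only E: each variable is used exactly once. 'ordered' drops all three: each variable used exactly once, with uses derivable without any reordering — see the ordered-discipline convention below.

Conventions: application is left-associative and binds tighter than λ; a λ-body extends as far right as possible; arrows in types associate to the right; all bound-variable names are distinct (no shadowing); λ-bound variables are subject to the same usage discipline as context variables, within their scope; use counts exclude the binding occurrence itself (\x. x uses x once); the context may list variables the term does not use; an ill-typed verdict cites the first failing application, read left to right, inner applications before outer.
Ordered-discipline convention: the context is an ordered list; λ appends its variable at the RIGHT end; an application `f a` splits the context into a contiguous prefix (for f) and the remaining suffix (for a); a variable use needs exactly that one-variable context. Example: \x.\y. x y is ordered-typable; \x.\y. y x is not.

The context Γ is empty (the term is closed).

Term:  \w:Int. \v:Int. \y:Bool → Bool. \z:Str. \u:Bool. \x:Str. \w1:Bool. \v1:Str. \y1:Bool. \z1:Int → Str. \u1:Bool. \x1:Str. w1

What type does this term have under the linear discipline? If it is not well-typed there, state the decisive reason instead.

not well-typed under linear — unused: w, v, y, z, u, x, v1, y1, z1, u1, x1 — weakening required
counts: w [bound] ×0; v [bound] ×0; y [bound] ×0; z [bound] ×0; u [bound] ×0; x [bound] ×0; w1 [bound] ×1; v1 [bound] ×0; y1 [bound] ×0; z1 [bound] ×0; u1 [bound] ×0; x1 [bound] ×0
order of uses: w1
typing: well-typed — term : Int → Int → (Bool → Bool) → Str → Bool → Str → Bool → Str → Bool → (Int → Str) → Bool → Str → Bool
all disciplines: ordered ✗ | linear ✗ | affine ✓ | relevant ✗ | unrestricted ✓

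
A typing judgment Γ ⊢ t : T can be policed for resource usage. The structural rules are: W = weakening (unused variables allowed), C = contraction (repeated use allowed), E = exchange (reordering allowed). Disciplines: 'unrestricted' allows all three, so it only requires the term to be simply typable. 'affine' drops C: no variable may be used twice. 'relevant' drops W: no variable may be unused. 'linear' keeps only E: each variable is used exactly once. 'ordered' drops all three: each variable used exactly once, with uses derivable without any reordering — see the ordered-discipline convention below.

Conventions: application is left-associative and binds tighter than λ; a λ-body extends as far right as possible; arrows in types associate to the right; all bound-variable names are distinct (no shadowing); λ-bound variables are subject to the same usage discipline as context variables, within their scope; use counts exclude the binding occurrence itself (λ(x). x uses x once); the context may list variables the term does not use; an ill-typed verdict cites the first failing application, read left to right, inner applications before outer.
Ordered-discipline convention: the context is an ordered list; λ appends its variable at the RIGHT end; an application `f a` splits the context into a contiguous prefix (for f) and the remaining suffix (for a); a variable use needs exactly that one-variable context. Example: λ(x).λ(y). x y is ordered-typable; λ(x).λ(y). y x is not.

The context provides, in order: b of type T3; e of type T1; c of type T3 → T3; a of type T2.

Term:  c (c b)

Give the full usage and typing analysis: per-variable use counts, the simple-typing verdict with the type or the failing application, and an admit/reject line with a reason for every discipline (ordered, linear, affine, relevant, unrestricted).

counts: b: 1×, e: 0×, c: 2×, a: 0×
uses in reading order: c, c, b
typing: the term checks, with type T3
ordered: ✗ — repeated use of c ×2; needs weakening: e, a unused
linear: ✗ — repeated use of c ×2; needs weakening: e, a unused
affine: ✗ — repeated use of c ×2
relevant: ✗ — needs weakening: e, a unused
unrestricted: ✓ — type-checks (T3) and nothing is barred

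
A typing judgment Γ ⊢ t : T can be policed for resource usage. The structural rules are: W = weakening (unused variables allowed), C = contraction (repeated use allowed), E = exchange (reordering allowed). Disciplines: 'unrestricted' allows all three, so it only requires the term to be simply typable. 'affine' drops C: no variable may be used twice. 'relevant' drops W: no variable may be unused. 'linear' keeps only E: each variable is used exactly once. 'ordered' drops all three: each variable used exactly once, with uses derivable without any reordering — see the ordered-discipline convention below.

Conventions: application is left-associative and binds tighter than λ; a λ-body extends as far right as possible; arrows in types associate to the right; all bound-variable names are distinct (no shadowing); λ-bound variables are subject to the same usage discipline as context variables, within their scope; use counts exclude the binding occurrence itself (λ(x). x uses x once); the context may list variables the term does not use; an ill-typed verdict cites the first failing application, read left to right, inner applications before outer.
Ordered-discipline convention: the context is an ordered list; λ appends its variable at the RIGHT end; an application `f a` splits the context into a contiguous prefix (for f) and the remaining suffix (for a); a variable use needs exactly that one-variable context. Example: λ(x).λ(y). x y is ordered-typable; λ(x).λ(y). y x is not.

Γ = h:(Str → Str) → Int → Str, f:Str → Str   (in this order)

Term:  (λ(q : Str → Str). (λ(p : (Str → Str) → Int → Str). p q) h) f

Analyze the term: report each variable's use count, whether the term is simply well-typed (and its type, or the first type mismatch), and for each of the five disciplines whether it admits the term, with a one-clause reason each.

variable uses: h ×1; f ×1; q (bound) ×1; p (bound) ×1
use order (left to right): p, q, h, f
typing: well-typed — term : Int → Str
ordered ✗ (no ordered split (uses run p, q, h, f))
linear ✓ (exactly-once usage across h, f, q, p)
affine ✓ (no duplicate uses among h, f, q, p)
relevant ✓ (none of h, f, q, p goes unused)
unrestricted ✓ (typability at Int → Str is all that's needed)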